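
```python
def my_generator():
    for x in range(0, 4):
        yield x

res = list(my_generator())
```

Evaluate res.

Step 1: The generator yields each value from range(0, 4).
Step 2: list() consumes all yields: [0, 1, 2, 3].
Therefore res = [0, 1, 2, 3].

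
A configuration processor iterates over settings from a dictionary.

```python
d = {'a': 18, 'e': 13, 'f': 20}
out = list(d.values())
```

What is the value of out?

Step 1: d.values() returns the dictionary values in insertion order.
Therefore out = [18, 13, 20].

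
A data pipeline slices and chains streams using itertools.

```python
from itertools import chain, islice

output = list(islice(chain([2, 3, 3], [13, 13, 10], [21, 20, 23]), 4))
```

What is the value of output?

Step 1: chain([2, 3, 3], [13, 13, 10], [21, 20, 23]) = [2, 3, 3, 13, 13, 10, 21, 20, 23].
Step 2: islice takes first 4 elements: [2, 3, 3, 13].
Therefore output = [2, 3, 3, 13].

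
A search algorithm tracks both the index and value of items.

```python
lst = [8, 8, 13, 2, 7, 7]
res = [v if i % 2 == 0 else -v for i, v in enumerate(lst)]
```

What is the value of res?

Step 1: For each (i, v), keep v if i is even, negate if odd:
  i=0 (even): keep 8
  i=1 (odd): negate to -8
  i=2 (even): keep 13
  i=3 (odd): negate to -2
  i=4 (even): keep 7
  i=5 (odd): negate to -7
Therefore res = [8, -8, 13, -2, 7, -7].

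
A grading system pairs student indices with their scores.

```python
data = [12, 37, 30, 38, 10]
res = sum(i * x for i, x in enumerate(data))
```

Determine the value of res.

Step 1: Compute i * x for each (i, x) in enumerate([12, 37, 30, 38, 10]):
  i=0, x=12: 0*12 = 0
  i=1, x=37: 1*37 = 37
  i=2, x=30: 2*30 = 60
  i=3, x=38: 3*38 = 114
  i=4, x=10: 4*10 = 40
Step 2: sum = 0 + 37 + 60 + 114 + 40 = 251.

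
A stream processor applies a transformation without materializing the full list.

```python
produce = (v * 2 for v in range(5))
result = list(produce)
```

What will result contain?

Step 1: For each v in range(5), compute v*2:
  v=0: 0*2 = 0
  v=1: 1*2 = 2
  v=2: 2*2 = 4
  v=3: 3*2 = 6
  v=4: 4*2 = 8
Therefore result = [0, 2, 4, 6, 8].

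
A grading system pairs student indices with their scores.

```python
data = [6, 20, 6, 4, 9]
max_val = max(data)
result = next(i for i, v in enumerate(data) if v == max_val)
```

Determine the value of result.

Step 1: max([6, 20, 6, 4, 9]) = 20.
Step 2: Find first index where value == 20:
  Index 0: 6 != 20
  Index 1: 20 == 20, found!
Therefore result = 1.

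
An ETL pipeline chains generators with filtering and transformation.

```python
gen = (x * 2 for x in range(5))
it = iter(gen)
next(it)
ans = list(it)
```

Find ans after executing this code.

Step 1: Generator produces [0, 2, 4, 6, 8].
Step 2: next(it) consumes first element (0).
Step 3: list(it) collects remaining: [2, 4, 6, 8].
Therefore ans = [2, 4, 6, 8].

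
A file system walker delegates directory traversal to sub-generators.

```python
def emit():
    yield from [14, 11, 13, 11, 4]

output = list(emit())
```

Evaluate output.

Step 1: yield from delegates to the iterable, yielding each element.
Step 2: Collected values: [14, 11, 13, 11, 4].
Therefore output = [14, 11, 13, 11, 4].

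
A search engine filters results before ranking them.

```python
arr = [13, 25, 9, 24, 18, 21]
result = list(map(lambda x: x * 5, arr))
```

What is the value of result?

Step 1: Apply lambda x: x * 5 to each element:
  13 -> 65
  25 -> 125
  9 -> 45
  24 -> 120
  18 -> 90
  21 -> 105
Therefore result = [65, 125, 45, 120, 90, 105].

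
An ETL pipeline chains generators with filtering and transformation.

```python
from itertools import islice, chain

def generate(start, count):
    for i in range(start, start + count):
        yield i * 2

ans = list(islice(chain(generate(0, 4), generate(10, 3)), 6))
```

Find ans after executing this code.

Step 1: generate(0, 4) yields [0, 2, 4, 6].
Step 2: generate(10, 3) yields [20, 22, 24].
Step 3: chain concatenates: [0, 2, 4, 6, 20, 22, 24].
Step 4: islice takes first 6: [0, 2, 4, 6, 20, 22].
Therefore ans = [0, 2, 4, 6, 20, 22].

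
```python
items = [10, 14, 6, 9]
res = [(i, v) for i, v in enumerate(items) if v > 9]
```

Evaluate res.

Step 1: Filter enumerate([10, 14, 6, 9]) keeping v > 9:
  (0, 10): 10 > 9, included
  (1, 14): 14 > 9, included
  (2, 6): 6 <= 9, excluded
  (3, 9): 9 <= 9, excluded
Therefore res = [(0, 10), (1, 14)].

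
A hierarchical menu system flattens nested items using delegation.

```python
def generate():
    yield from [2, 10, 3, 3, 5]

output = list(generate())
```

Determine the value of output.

Step 1: yield from delegates to the iterable, yielding each element.
Step 2: Collected values: [2, 10, 3, 3, 5].
Therefore output = [2, 10, 3, 3, 5].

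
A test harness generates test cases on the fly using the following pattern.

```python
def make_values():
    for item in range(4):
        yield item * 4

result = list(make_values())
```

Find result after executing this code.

Step 1: For each item in range(4), yield item * 4:
  item=0: yield 0 * 4 = 0
  item=1: yield 1 * 4 = 4
  item=2: yield 2 * 4 = 8
  item=3: yield 3 * 4 = 12
Therefore result = [0, 4, 8, 12].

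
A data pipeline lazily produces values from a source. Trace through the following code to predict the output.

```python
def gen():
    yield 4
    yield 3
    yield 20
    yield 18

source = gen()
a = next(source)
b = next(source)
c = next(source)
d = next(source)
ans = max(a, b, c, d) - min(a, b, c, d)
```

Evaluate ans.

Step 1: Create generator and consume all values:
  a = next(source) = 4
  b = next(source) = 3
  c = next(source) = 20
  d = next(source) = 18
Step 2: max = 20, min = 3, ans = 20 - 3 = 17.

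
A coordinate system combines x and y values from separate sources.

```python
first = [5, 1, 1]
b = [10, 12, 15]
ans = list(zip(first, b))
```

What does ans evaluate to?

Step 1: zip pairs elements at same index:
  Index 0: (5, 10)
  Index 1: (1, 12)
  Index 2: (1, 15)
Therefore ans = [(5, 10), (1, 12), (1, 15)].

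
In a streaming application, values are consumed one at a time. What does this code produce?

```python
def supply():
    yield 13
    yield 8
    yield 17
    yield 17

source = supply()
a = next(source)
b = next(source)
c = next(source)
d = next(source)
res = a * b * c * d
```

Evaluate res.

Step 1: Create generator and consume all values:
  a = next(source) = 13
  b = next(source) = 8
  c = next(source) = 17
  d = next(source) = 17
Step 2: res = 13 * 8 * 17 * 17 = 30056.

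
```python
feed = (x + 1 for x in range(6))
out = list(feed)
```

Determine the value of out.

Step 1: For each x in range(6), compute x+1:
  x=0: 0+1 = 1
  x=1: 1+1 = 2
  x=2: 2+1 = 3
  x=3: 3+1 = 4
  x=4: 4+1 = 5
  x=5: 5+1 = 6
Therefore out = [1, 2, 3, 4, 5, 6].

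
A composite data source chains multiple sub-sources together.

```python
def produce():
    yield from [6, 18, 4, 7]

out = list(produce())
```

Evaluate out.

Step 1: yield from delegates to the iterable, yielding each element.
Step 2: Collected values: [6, 18, 4, 7].
Therefore out = [6, 18, 4, 7].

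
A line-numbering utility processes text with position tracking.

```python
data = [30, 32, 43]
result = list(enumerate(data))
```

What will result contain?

Step 1: enumerate pairs each element with its index:
  (0, 30)
  (1, 32)
  (2, 43)
Therefore result = [(0, 30), (1, 32), (2, 43)].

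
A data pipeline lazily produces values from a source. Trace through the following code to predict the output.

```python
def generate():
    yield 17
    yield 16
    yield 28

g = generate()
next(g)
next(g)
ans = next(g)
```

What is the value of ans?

Step 1: generate() creates a generator.
Step 2: next(g) yields 17 (consumed and discarded).
Step 3: next(g) yields 16 (consumed and discarded).
Step 4: next(g) yields 28, assigned to ans.
Therefore ans = 28.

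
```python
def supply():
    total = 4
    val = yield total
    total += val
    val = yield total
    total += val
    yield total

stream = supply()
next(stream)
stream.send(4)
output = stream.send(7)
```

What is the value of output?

Step 1: next() -> yield total=4.
Step 2: send(4) -> val=4, total = 4+4 = 8, yield 8.
Step 3: send(7) -> val=7, total = 8+7 = 15, yield 15.
Therefore output = 15.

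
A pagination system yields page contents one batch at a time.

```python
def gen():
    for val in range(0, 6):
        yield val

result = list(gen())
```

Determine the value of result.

Step 1: The generator yields each value from range(0, 6).
Step 2: list() consumes all yields: [0, 1, 2, 3, 4, 5].
Therefore result = [0, 1, 2, 3, 4, 5].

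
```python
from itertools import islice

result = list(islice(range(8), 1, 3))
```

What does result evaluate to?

Step 1: islice(range(8), 1, 3) takes elements at indices [1, 3).
Step 2: Elements: [1, 2].
Therefore result = [1, 2].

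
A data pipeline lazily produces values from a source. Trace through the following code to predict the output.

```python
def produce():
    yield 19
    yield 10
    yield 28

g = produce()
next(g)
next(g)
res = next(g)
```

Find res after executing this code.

Step 1: produce() creates a generator.
Step 2: next(g) yields 19 (consumed and discarded).
Step 3: next(g) yields 10 (consumed and discarded).
Step 4: next(g) yields 28, assigned to res.
Therefore res = 28.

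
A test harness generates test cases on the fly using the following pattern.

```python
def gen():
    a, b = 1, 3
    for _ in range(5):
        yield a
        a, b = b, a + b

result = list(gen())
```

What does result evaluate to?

Step 1: Fibonacci-like sequence starting with a=1, b=3:
  Iteration 1: yield a=1, then a,b = 3,4
  Iteration 2: yield a=3, then a,b = 4,7
  Iteration 3: yield a=4, then a,b = 7,11
  Iteration 4: yield a=7, then a,b = 11,18
  Iteration 5: yield a=11, then a,b = 18,29
Therefore result = [1, 3, 4, 7, 11].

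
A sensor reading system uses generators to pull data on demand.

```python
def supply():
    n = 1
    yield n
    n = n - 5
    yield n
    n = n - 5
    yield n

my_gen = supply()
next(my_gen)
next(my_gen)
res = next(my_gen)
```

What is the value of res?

Step 1: Trace through generator execution:
  Yield 1: n starts at 1, yield 1
  Yield 2: n = 1 - 5 = -4, yield -4
  Yield 3: n = -4 - 5 = -9, yield -9
Step 2: First next() gets 1, second next() gets the second value, third next() yields -9.
Therefore res = -9.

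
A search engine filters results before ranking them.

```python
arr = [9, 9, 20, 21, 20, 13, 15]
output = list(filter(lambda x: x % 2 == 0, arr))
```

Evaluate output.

Step 1: Filter elements divisible by 2:
  9 % 2 = 1: removed
  9 % 2 = 1: removed
  20 % 2 = 0: kept
  21 % 2 = 1: removed
  20 % 2 = 0: kept
  13 % 2 = 1: removed
  15 % 2 = 1: removed
Therefore output = [20, 20].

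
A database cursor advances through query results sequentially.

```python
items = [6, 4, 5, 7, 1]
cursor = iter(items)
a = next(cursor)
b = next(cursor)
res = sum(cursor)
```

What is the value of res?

Step 1: Create iterator over [6, 4, 5, 7, 1].
Step 2: a = next() = 6, b = next() = 4.
Step 3: sum() of remaining [5, 7, 1] = 13.
Therefore res = 13.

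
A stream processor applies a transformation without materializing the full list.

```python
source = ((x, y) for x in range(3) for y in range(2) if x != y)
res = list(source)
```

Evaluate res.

Step 1: Nested generator over range(3) x range(2) where x != y:
  (0, 0): excluded (x == y)
  (0, 1): included
  (1, 0): included
  (1, 1): excluded (x == y)
  (2, 0): included
  (2, 1): included
Therefore res = [(0, 1), (1, 0), (2, 0), (2, 1)].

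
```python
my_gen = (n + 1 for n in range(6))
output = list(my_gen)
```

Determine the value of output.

Step 1: For each n in range(6), compute n+1:
  n=0: 0+1 = 1
  n=1: 1+1 = 2
  n=2: 2+1 = 3
  n=3: 3+1 = 4
  n=4: 4+1 = 5
  n=5: 5+1 = 6
Therefore output = [1, 2, 3, 4, 5, 6].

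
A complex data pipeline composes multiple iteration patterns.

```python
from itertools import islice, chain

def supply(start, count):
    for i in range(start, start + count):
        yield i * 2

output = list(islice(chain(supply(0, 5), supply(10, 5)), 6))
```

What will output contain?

Step 1: supply(0, 5) yields [0, 2, 4, 6, 8].
Step 2: supply(10, 5) yields [20, 22, 24, 26, 28].
Step 3: chain concatenates: [0, 2, 4, 6, 8, 20, 22, 24, 26, 28].
Step 4: islice takes first 6: [0, 2, 4, 6, 8, 20].
Therefore output = [0, 2, 4, 6, 8, 20].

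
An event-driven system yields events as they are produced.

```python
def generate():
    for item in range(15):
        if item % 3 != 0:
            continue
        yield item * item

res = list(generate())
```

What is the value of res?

Step 1: Only yield item**2 when item is divisible by 3:
  item=0: 0 % 3 == 0, yield 0**2 = 0
  item=3: 3 % 3 == 0, yield 3**2 = 9
  item=6: 6 % 3 == 0, yield 6**2 = 36
  item=9: 9 % 3 == 0, yield 9**2 = 81
  item=12: 12 % 3 == 0, yield 12**2 = 144
Therefore res = [0, 9, 36, 81, 144].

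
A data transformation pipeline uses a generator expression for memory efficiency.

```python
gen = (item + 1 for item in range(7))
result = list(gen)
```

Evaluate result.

Step 1: For each item in range(7), compute item+1:
  item=0: 0+1 = 1
  item=1: 1+1 = 2
  item=2: 2+1 = 3
  item=3: 3+1 = 4
  item=4: 4+1 = 5
  item=5: 5+1 = 6
  item=6: 6+1 = 7
Therefore result = [1, 2, 3, 4, 5, 6, 7].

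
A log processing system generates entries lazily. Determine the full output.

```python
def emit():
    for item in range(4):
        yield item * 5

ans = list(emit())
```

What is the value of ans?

Step 1: For each item in range(4), yield item * 5:
  item=0: yield 0 * 5 = 0
  item=1: yield 1 * 5 = 5
  item=2: yield 2 * 5 = 10
  item=3: yield 3 * 5 = 15
Therefore ans = [0, 5, 10, 15].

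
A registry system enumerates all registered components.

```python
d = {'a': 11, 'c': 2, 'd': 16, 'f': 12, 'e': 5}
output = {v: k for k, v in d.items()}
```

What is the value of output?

Step 1: Invert dict (swap keys and values):
  'a': 11 -> 11: 'a'
  'c': 2 -> 2: 'c'
  'd': 16 -> 16: 'd'
  'f': 12 -> 12: 'f'
  'e': 5 -> 5: 'e'
Therefore output = {11: 'a', 2: 'c', 16: 'd', 12: 'f', 5: 'e'}.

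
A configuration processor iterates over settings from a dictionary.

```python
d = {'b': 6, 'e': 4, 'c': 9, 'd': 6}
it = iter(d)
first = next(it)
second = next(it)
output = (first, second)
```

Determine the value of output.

Step 1: iter(d) iterates over keys: ['b', 'e', 'c', 'd'].
Step 2: first = next(it) = 'b', second = next(it) = 'e'.
Therefore output = ('b', 'e').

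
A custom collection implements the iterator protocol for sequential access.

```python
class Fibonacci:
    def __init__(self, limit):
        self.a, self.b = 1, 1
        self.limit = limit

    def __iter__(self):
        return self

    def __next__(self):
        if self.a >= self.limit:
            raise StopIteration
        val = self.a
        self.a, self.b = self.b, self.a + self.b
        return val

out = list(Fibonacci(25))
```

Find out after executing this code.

Step 1: Fibonacci-like sequence (a=1, b=1) until >= 25:
  Yield 1, then a,b = 1,2
  Yield 1, then a,b = 2,3
  Yield 2, then a,b = 3,5
  Yield 3, then a,b = 5,8
  Yield 5, then a,b = 8,13
  Yield 8, then a,b = 13,21
  Yield 13, then a,b = 21,34
  Yield 21, then a,b = 34,55
Step 2: 34 >= 25, stop.
Therefore out = [1, 1, 2, 3, 5, 8, 13, 21].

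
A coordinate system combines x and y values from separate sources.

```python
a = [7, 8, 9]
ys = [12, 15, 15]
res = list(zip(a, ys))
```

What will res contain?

Step 1: zip pairs elements at same index:
  Index 0: (7, 12)
  Index 1: (8, 15)
  Index 2: (9, 15)
Therefore res = [(7, 12), (8, 15), (9, 15)].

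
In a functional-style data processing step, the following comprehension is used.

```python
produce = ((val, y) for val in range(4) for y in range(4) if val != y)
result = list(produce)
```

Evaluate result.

Step 1: Nested generator over range(4) x range(4) where val != y:
  (0, 0): excluded (val == y)
  (0, 1): included
  (0, 2): included
  (0, 3): included
  (1, 0): included
  (1, 1): excluded (val == y)
  (1, 2): included
  (1, 3): included
  (2, 0): included
  (2, 1): included
  (2, 2): excluded (val == y)
  (2, 3): included
  (3, 0): included
  (3, 1): included
  (3, 2): included
  (3, 3): excluded (val == y)
Therefore result = [(0, 1), (0, 2), (0, 3), (1, 0), (1, 2), (1, 3), (2, 0), (2, 1), (2, 3), (3, 0), (3, 1), (3, 2)].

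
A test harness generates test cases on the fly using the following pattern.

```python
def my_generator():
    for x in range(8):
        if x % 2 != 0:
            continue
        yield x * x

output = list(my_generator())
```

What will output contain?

Step 1: Only yield x**2 when x is divisible by 2:
  x=0: 0 % 2 == 0, yield 0**2 = 0
  x=2: 2 % 2 == 0, yield 2**2 = 4
  x=4: 4 % 2 == 0, yield 4**2 = 16
  x=6: 6 % 2 == 0, yield 6**2 = 36
Therefore output = [0, 4, 16, 36].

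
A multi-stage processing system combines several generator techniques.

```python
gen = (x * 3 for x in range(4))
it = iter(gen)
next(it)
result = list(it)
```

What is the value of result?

Step 1: Generator produces [0, 3, 6, 9].
Step 2: next(it) consumes first element (0).
Step 3: list(it) collects remaining: [3, 6, 9].
Therefore result = [3, 6, 9].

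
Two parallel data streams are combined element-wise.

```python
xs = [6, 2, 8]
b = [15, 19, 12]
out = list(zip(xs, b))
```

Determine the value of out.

Step 1: zip pairs elements at same index:
  Index 0: (6, 15)
  Index 1: (2, 19)
  Index 2: (8, 12)
Therefore out = [(6, 15), (2, 19), (8, 12)].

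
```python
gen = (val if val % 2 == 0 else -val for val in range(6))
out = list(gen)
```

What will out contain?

Step 1: For each val in range(6), yield val if even, else -val:
  val=0: even, yield 0
  val=1: odd, yield -1
  val=2: even, yield 2
  val=3: odd, yield -3
  val=4: even, yield 4
  val=5: odd, yield -5
Therefore out = [0, -1, 2, -3, 4, -5].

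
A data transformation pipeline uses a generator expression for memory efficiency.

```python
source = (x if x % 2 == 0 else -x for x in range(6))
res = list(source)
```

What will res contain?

Step 1: For each x in range(6), yield x if even, else -x:
  x=0: even, yield 0
  x=1: odd, yield -1
  x=2: even, yield 2
  x=3: odd, yield -3
  x=4: even, yield 4
  x=5: odd, yield -5
Therefore res = [0, -1, 2, -3, 4, -5].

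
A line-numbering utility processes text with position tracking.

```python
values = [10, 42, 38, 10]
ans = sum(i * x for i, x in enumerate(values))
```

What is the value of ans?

Step 1: Compute i * x for each (i, x) in enumerate([10, 42, 38, 10]):
  i=0, x=10: 0*10 = 0
  i=1, x=42: 1*42 = 42
  i=2, x=38: 2*38 = 76
  i=3, x=10: 3*10 = 30
Step 2: sum = 0 + 42 + 76 + 30 = 148.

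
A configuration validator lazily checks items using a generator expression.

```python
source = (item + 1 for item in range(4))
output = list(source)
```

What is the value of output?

Step 1: For each item in range(4), compute item+1:
  item=0: 0+1 = 1
  item=1: 1+1 = 2
  item=2: 2+1 = 3
  item=3: 3+1 = 4
Therefore output = [1, 2, 3, 4].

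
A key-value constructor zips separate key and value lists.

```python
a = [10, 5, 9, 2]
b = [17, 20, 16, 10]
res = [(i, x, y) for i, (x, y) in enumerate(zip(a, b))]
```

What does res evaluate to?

Step 1: enumerate(zip(a, b)) gives index with paired elements:
  i=0: (10, 17)
  i=1: (5, 20)
  i=2: (9, 16)
  i=3: (2, 10)
Therefore res = [(0, 10, 17), (1, 5, 20), (2, 9, 16), (3, 2, 10)].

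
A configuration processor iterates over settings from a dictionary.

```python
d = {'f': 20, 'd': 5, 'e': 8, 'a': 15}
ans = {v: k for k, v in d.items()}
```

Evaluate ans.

Step 1: Invert dict (swap keys and values):
  'f': 20 -> 20: 'f'
  'd': 5 -> 5: 'd'
  'e': 8 -> 8: 'e'
  'a': 15 -> 15: 'a'
Therefore ans = {20: 'f', 5: 'd', 8: 'e', 15: 'a'}.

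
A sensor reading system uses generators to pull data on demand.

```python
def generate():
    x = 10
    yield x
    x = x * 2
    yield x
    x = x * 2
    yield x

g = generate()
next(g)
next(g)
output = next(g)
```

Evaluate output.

Step 1: Trace through generator execution:
  Yield 1: x starts at 10, yield 10
  Yield 2: x = 10 * 2 = 20, yield 20
  Yield 3: x = 20 * 2 = 40, yield 40
Step 2: First next() gets 10, second next() gets the second value, third next() yields 40.
Therefore output = 40.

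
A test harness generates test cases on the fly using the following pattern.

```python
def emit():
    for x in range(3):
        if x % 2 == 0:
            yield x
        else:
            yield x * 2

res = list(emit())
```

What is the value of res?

Step 1: For each x in range(3), yield x if even, else x*2:
  x=0 (even): yield 0
  x=1 (odd): yield 1*2 = 2
  x=2 (even): yield 2
Therefore res = [0, 2, 2].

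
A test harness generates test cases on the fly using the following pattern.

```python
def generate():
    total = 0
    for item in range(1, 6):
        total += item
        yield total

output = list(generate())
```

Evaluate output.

Step 1: Generator accumulates running sum:
  item=1: total = 1, yield 1
  item=2: total = 3, yield 3
  item=3: total = 6, yield 6
  item=4: total = 10, yield 10
  item=5: total = 15, yield 15
Therefore output = [1, 3, 6, 10, 15].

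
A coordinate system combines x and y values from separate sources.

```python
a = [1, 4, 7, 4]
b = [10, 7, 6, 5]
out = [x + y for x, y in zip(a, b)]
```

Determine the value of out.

Step 1: Add corresponding elements:
  1 + 10 = 11
  4 + 7 = 11
  7 + 6 = 13
  4 + 5 = 9
Therefore out = [11, 11, 13, 9].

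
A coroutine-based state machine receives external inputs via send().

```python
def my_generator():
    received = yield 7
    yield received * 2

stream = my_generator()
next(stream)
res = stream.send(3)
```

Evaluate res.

Step 1: next(stream) advances to first yield, producing 7.
Step 2: send(3) resumes, received = 3.
Step 3: yield received * 2 = 3 * 2 = 6.
Therefore res = 6.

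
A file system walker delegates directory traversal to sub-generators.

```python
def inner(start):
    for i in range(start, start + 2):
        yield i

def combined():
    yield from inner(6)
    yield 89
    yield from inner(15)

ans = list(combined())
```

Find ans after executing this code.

Step 1: combined() delegates to inner(6):
  yield 6
  yield 7
Step 2: yield 89
Step 3: Delegates to inner(15):
  yield 15
  yield 16
Therefore ans = [6, 7, 89, 15, 16].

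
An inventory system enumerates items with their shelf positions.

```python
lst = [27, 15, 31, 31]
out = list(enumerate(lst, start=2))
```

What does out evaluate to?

Step 1: enumerate with start=2:
  (2, 27)
  (3, 15)
  (4, 31)
  (5, 31)
Therefore out = [(2, 27), (3, 15), (4, 31), (5, 31)].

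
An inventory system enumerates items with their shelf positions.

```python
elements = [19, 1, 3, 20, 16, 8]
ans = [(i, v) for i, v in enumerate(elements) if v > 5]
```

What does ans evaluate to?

Step 1: Filter enumerate([19, 1, 3, 20, 16, 8]) keeping v > 5:
  (0, 19): 19 > 5, included
  (1, 1): 1 <= 5, excluded
  (2, 3): 3 <= 5, excluded
  (3, 20): 20 > 5, included
  (4, 16): 16 > 5, included
  (5, 8): 8 > 5, included
Therefore ans = [(0, 19), (3, 20), (4, 16), (5, 8)].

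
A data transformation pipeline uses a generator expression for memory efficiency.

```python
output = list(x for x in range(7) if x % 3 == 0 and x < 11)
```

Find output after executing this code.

Step 1: Filter range(7) where x % 3 == 0 and x < 11:
  x=0: both conditions met, included
  x=1: excluded (1 % 3 != 0)
  x=2: excluded (2 % 3 != 0)
  x=3: both conditions met, included
  x=4: excluded (4 % 3 != 0)
  x=5: excluded (5 % 3 != 0)
  x=6: both conditions met, included
Therefore output = [0, 3, 6].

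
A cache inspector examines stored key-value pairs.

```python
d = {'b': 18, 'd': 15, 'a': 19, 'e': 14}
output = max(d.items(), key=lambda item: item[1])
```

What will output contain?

Step 1: Find item with maximum value:
  ('b', 18)
  ('d', 15)
  ('a', 19)
  ('e', 14)
Step 2: Maximum value is 19 at key 'a'.
Therefore output = ('a', 19).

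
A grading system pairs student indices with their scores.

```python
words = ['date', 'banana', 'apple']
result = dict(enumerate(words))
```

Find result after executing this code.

Step 1: enumerate pairs indices with words:
  0 -> 'date'
  1 -> 'banana'
  2 -> 'apple'
Therefore result = {0: 'date', 1: 'banana', 2: 'apple'}.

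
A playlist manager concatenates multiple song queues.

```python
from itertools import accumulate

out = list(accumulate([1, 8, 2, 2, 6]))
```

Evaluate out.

Step 1: accumulate computes running sums:
  + 1 = 1
  + 8 = 9
  + 2 = 11
  + 2 = 13
  + 6 = 19
Therefore out = [1, 9, 11, 13, 19].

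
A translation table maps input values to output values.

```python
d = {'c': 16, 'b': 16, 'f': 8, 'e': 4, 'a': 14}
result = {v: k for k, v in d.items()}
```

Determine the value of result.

Step 1: Invert dict (swap keys and values):
  'c': 16 -> 16: 'c'
  'b': 16 -> 16: 'b'
  'f': 8 -> 8: 'f'
  'e': 4 -> 4: 'e'
  'a': 14 -> 14: 'a'
Therefore result = {16: 'b', 8: 'f', 4: 'e', 14: 'a'}.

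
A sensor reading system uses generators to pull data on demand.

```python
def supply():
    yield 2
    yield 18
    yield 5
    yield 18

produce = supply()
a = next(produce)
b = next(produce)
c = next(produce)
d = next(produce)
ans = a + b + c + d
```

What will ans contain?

Step 1: Create generator and consume all values:
  a = next(produce) = 2
  b = next(produce) = 18
  c = next(produce) = 5
  d = next(produce) = 18
Step 2: ans = 2 + 18 + 5 + 18 = 43.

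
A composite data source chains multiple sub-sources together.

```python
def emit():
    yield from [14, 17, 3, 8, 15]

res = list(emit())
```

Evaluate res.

Step 1: yield from delegates to the iterable, yielding each element.
Step 2: Collected values: [14, 17, 3, 8, 15].
Therefore res = [14, 17, 3, 8, 15].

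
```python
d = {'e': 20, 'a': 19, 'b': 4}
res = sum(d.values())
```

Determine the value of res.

Step 1: d.values() = [20, 19, 4].
Step 2: sum = 43.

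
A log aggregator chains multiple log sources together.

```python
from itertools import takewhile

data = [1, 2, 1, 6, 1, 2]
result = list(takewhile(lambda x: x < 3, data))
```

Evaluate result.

Step 1: takewhile stops at first element >= 3:
  1 < 3: take
  2 < 3: take
  1 < 3: take
  6 >= 3: stop
Therefore result = [1, 2, 1].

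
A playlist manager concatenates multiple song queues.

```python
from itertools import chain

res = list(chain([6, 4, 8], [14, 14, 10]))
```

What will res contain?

Step 1: chain() concatenates iterables: [6, 4, 8] + [14, 14, 10].
Therefore res = [6, 4, 8, 14, 14, 10].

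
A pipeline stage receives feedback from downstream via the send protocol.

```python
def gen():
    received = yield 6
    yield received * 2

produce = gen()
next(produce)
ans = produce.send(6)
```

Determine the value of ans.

Step 1: next(produce) advances to first yield, producing 6.
Step 2: send(6) resumes, received = 6.
Step 3: yield received * 2 = 6 * 2 = 12.
Therefore ans = 12.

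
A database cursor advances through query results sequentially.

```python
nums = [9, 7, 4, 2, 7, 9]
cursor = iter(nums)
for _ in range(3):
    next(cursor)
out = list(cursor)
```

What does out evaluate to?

Step 1: Create iterator over [9, 7, 4, 2, 7, 9].
Step 2: Advance 3 positions (consuming [9, 7, 4]).
Step 3: list() collects remaining elements: [2, 7, 9].
Therefore out = [2, 7, 9].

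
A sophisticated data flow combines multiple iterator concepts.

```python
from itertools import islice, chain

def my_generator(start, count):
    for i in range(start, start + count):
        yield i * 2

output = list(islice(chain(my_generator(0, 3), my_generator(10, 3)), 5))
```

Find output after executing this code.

Step 1: my_generator(0, 3) yields [0, 2, 4].
Step 2: my_generator(10, 3) yields [20, 22, 24].
Step 3: chain concatenates: [0, 2, 4, 20, 22, 24].
Step 4: islice takes first 5: [0, 2, 4, 20, 22].
Therefore output = [0, 2, 4, 20, 22].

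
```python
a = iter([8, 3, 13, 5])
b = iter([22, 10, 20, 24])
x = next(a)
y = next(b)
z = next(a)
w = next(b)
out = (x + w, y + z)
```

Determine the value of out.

Step 1: a iterates [8, 3, 13, 5], b iterates [22, 10, 20, 24].
Step 2: x = next(a) = 8, y = next(b) = 22.
Step 3: z = next(a) = 3, w = next(b) = 10.
Step 4: out = (8 + 10, 22 + 3) = (18, 25).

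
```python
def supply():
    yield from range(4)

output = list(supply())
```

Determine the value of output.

Step 1: yield from delegates to the iterable, yielding each element.
Step 2: Collected values: [0, 1, 2, 3].
Therefore output = [0, 1, 2, 3].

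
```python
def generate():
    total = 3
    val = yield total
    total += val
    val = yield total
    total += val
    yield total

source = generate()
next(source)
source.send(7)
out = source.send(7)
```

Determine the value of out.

Step 1: next() -> yield total=3.
Step 2: send(7) -> val=7, total = 3+7 = 10, yield 10.
Step 3: send(7) -> val=7, total = 10+7 = 17, yield 17.
Therefore out = 17.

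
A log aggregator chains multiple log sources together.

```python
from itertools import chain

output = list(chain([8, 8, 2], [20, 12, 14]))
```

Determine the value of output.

Step 1: chain() concatenates iterables: [8, 8, 2] + [20, 12, 14].
Therefore output = [8, 8, 2, 20, 12, 14].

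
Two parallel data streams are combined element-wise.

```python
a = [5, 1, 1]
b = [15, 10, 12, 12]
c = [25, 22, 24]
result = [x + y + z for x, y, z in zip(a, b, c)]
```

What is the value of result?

Step 1: zip three lists (truncates to shortest, len=3):
  5 + 15 + 25 = 45
  1 + 10 + 22 = 33
  1 + 12 + 24 = 37
Therefore result = [45, 33, 37].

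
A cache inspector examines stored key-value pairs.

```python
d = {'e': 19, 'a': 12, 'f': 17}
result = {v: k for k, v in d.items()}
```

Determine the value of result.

Step 1: Invert dict (swap keys and values):
  'e': 19 -> 19: 'e'
  'a': 12 -> 12: 'a'
  'f': 17 -> 17: 'f'
Therefore result = {19: 'e', 12: 'a', 17: 'f'}.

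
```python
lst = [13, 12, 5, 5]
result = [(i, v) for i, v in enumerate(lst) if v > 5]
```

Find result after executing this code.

Step 1: Filter enumerate([13, 12, 5, 5]) keeping v > 5:
  (0, 13): 13 > 5, included
  (1, 12): 12 > 5, included
  (2, 5): 5 <= 5, excluded
  (3, 5): 5 <= 5, excluded
Therefore result = [(0, 13), (1, 12)].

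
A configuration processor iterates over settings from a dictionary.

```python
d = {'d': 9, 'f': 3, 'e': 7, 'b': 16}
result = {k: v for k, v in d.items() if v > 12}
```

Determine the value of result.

Step 1: Filter items where value > 12:
  'd': 9 <= 12: removed
  'f': 3 <= 12: removed
  'e': 7 <= 12: removed
  'b': 16 > 12: kept
Therefore result = {'b': 16}.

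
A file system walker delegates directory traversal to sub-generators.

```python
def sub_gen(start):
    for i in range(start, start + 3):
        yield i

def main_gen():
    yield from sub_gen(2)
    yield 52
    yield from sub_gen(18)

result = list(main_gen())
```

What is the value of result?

Step 1: main_gen() delegates to sub_gen(2):
  yield 2
  yield 3
  yield 4
Step 2: yield 52
Step 3: Delegates to sub_gen(18):
  yield 18
  yield 19
  yield 20
Therefore result = [2, 3, 4, 52, 18, 19, 20].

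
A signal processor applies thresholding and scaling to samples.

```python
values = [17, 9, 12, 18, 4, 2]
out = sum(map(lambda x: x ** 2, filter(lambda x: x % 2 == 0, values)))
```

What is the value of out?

Step 1: Filter even numbers from [17, 9, 12, 18, 4, 2]: [12, 18, 4, 2]
Step 2: Square each: [144, 324, 16, 4]
Step 3: Sum = 488.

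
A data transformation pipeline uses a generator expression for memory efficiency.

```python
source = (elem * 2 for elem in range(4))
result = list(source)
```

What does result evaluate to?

Step 1: For each elem in range(4), compute elem*2:
  elem=0: 0*2 = 0
  elem=1: 1*2 = 2
  elem=2: 2*2 = 4
  elem=3: 3*2 = 6
Therefore result = [0, 2, 4, 6].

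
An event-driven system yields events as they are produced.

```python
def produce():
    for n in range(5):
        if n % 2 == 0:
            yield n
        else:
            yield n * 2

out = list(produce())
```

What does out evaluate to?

Step 1: For each n in range(5), yield n if even, else n*2:
  n=0 (even): yield 0
  n=1 (odd): yield 1*2 = 2
  n=2 (even): yield 2
  n=3 (odd): yield 3*2 = 6
  n=4 (even): yield 4
Therefore out = [0, 2, 2, 6, 4].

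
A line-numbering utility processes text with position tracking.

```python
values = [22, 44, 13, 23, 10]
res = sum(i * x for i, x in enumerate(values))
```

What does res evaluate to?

Step 1: Compute i * x for each (i, x) in enumerate([22, 44, 13, 23, 10]):
  i=0, x=22: 0*22 = 0
  i=1, x=44: 1*44 = 44
  i=2, x=13: 2*13 = 26
  i=3, x=23: 3*23 = 69
  i=4, x=10: 4*10 = 40
Step 2: sum = 0 + 44 + 26 + 69 + 40 = 179.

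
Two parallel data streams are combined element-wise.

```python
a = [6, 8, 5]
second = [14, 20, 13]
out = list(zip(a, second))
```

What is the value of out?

Step 1: zip pairs elements at same index:
  Index 0: (6, 14)
  Index 1: (8, 20)
  Index 2: (5, 13)
Therefore out = [(6, 14), (8, 20), (5, 13)].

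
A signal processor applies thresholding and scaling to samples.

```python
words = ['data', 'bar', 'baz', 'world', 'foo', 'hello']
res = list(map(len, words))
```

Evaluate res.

Step 1: Map len() to each word:
  'data' -> 4
  'bar' -> 3
  'baz' -> 3
  'world' -> 5
  'foo' -> 3
  'hello' -> 5
Therefore res = [4, 3, 3, 5, 3, 5].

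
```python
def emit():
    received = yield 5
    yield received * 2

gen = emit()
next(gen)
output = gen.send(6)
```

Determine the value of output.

Step 1: next(gen) advances to first yield, producing 5.
Step 2: send(6) resumes, received = 6.
Step 3: yield received * 2 = 6 * 2 = 12.
Therefore output = 12.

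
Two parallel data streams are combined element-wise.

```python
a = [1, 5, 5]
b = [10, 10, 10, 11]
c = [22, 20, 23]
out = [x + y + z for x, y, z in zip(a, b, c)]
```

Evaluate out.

Step 1: zip three lists (truncates to shortest, len=3):
  1 + 10 + 22 = 33
  5 + 10 + 20 = 35
  5 + 10 + 23 = 38
Therefore out = [33, 35, 38].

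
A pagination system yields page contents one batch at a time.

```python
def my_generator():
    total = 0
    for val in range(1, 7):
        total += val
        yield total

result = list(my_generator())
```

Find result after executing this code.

Step 1: Generator accumulates running sum:
  val=1: total = 1, yield 1
  val=2: total = 3, yield 3
  val=3: total = 6, yield 6
  val=4: total = 10, yield 10
  val=5: total = 15, yield 15
  val=6: total = 21, yield 21
Therefore result = [1, 3, 6, 10, 15, 21].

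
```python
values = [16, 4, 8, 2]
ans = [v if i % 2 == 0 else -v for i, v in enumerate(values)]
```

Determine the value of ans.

Step 1: For each (i, v), keep v if i is even, negate if odd:
  i=0 (even): keep 16
  i=1 (odd): negate to -4
  i=2 (even): keep 8
  i=3 (odd): negate to -2
Therefore ans = [16, -4, 8, -2].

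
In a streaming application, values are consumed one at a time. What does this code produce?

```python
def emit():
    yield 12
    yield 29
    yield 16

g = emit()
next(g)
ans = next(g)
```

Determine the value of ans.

Step 1: emit() creates a generator.
Step 2: next(g) yields 12 (consumed and discarded).
Step 3: next(g) yields 29, assigned to ans.
Therefore ans = 29.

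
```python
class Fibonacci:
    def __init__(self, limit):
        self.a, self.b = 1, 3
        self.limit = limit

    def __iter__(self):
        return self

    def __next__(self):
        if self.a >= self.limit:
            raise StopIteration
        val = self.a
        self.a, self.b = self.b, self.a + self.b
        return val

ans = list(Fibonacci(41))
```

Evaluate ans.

Step 1: Fibonacci-like sequence (a=1, b=3) until >= 41:
  Yield 1, then a,b = 3,4
  Yield 3, then a,b = 4,7
  Yield 4, then a,b = 7,11
  Yield 7, then a,b = 11,18
  Yield 11, then a,b = 18,29
  Yield 18, then a,b = 29,47
  Yield 29, then a,b = 47,76
Step 2: 47 >= 41, stop.
Therefore ans = [1, 3, 4, 7, 11, 18, 29].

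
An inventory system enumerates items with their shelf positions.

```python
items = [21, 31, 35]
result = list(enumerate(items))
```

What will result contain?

Step 1: enumerate pairs each element with its index:
  (0, 21)
  (1, 31)
  (2, 35)
Therefore result = [(0, 21), (1, 31), (2, 35)].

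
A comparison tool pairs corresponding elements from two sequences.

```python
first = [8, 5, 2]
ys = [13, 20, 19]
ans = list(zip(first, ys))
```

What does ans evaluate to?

Step 1: zip pairs elements at same index:
  Index 0: (8, 13)
  Index 1: (5, 20)
  Index 2: (2, 19)
Therefore ans = [(8, 13), (5, 20), (2, 19)].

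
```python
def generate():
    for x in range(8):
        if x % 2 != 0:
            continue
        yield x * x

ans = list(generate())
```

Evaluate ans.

Step 1: Only yield x**2 when x is divisible by 2:
  x=0: 0 % 2 == 0, yield 0**2 = 0
  x=2: 2 % 2 == 0, yield 2**2 = 4
  x=4: 4 % 2 == 0, yield 4**2 = 16
  x=6: 6 % 2 == 0, yield 6**2 = 36
Therefore ans = [0, 4, 16, 36].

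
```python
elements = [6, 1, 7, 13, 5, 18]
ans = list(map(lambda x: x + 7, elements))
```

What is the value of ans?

Step 1: Apply lambda x: x + 7 to each element:
  6 -> 13
  1 -> 8
  7 -> 14
  13 -> 20
  5 -> 12
  18 -> 25
Therefore ans = [13, 8, 14, 20, 12, 25].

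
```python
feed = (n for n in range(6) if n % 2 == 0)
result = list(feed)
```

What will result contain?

Step 1: Filter range(6) keeping only even values:
  n=0: even, included
  n=1: odd, excluded
  n=2: even, included
  n=3: odd, excluded
  n=4: even, included
  n=5: odd, excluded
Therefore result = [0, 2, 4].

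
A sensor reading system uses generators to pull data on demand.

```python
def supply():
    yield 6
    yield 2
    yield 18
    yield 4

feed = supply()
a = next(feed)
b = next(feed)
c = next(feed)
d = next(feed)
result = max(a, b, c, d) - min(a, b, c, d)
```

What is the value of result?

Step 1: Create generator and consume all values:
  a = next(feed) = 6
  b = next(feed) = 2
  c = next(feed) = 18
  d = next(feed) = 4
Step 2: max = 18, min = 2, result = 18 - 2 = 16.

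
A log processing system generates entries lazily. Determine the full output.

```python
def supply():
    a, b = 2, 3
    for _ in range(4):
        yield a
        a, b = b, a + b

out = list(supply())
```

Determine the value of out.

Step 1: Fibonacci-like sequence starting with a=2, b=3:
  Iteration 1: yield a=2, then a,b = 3,5
  Iteration 2: yield a=3, then a,b = 5,8
  Iteration 3: yield a=5, then a,b = 8,13
  Iteration 4: yield a=8, then a,b = 13,21
Therefore out = [2, 3, 5, 8].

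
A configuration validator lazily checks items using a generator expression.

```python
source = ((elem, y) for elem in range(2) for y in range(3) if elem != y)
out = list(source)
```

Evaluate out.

Step 1: Nested generator over range(2) x range(3) where elem != y:
  (0, 0): excluded (elem == y)
  (0, 1): included
  (0, 2): included
  (1, 0): included
  (1, 1): excluded (elem == y)
  (1, 2): included
Therefore out = [(0, 1), (0, 2), (1, 0), (1, 2)].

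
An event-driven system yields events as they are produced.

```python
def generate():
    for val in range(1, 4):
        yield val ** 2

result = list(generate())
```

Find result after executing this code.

Step 1: For each val in range(1, 4), yield val**2:
  val=1: yield 1**2 = 1
  val=2: yield 2**2 = 4
  val=3: yield 3**2 = 9
Therefore result = [1, 4, 9].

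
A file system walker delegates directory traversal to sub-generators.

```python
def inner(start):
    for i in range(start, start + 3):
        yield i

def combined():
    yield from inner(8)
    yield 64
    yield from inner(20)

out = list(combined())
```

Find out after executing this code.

Step 1: combined() delegates to inner(8):
  yield 8
  yield 9
  yield 10
Step 2: yield 64
Step 3: Delegates to inner(20):
  yield 20
  yield 21
  yield 22
Therefore out = [8, 9, 10, 64, 20, 21, 22].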